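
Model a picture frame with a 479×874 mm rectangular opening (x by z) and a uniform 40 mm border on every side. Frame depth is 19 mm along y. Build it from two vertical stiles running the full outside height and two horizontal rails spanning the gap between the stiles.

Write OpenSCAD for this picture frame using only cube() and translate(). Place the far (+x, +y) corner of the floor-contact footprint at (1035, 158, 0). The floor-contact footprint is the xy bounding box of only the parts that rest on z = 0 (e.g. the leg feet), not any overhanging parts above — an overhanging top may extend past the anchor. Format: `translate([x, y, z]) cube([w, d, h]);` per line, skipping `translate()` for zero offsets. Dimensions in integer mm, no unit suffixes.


translate([476, 139, 0]) cube([40, 19, 954]);
translate([995, 139, 0]) cube([40, 19, 954]);
translate([516, 139, 0]) cube([479, 19, 40]);
translate([516, 139, 914]) cube([479, 19, 40]);


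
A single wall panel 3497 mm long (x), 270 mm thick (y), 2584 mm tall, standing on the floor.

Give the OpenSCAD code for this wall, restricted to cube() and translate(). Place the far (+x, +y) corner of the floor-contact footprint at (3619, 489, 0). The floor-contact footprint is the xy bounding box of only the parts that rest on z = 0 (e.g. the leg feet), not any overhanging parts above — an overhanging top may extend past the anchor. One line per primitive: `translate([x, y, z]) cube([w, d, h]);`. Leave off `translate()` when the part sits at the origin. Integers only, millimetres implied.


translate([122, 219, 0]) cube([3497, 270, 2584]);


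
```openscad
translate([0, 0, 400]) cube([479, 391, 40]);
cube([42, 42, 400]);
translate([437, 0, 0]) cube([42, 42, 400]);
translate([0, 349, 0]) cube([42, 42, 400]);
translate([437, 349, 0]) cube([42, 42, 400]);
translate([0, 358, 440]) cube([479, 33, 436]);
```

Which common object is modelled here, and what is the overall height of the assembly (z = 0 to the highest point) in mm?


A chair. The overall height is 876 mm.

A slab on four corner posts with a tall panel at the back — a chair. The seat slab sits at z = 400 with thickness 40, and the 436 mm backrest starts at the seat top, so the overall height is 400 + 40 + 436 = 876 mm.


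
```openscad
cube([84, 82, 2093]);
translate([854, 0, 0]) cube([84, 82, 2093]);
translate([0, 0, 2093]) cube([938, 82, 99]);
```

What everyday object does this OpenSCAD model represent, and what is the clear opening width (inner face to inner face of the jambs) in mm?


A door frame. The clear opening width is 770 mm.

Two 2093 mm tall posts with a header on top — a door frame. The left jamb is 84 mm wide at x = 0; the right jamb starts at x = 854. The clear opening is 854 − 84 = 770 mm.


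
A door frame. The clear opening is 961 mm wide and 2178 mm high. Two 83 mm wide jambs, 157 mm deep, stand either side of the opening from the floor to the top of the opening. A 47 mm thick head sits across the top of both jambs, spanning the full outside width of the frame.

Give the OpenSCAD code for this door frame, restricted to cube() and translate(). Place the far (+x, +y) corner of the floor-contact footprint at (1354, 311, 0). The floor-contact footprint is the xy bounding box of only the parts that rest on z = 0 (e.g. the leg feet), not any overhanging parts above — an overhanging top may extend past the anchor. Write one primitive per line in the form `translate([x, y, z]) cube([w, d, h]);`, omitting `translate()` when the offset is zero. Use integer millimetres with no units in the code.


translate([227, 154, 0]) cube([83, 157, 2178]);
translate([1271, 154, 0]) cube([83, 157, 2178]);
translate([227, 154, 2178]) cube([1127, 157, 47]);


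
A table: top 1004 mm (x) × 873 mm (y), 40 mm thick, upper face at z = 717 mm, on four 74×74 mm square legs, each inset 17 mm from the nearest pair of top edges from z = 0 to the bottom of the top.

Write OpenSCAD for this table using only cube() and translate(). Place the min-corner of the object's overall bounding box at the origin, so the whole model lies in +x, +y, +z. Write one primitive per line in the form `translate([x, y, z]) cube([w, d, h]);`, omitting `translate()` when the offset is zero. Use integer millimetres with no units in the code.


translate([0, 0, 677]) cube([1004, 873, 40]);
translate([17, 17, 0]) cube([74, 74, 677]);
translate([913, 17, 0]) cube([74, 74, 677]);
translate([17, 782, 0]) cube([74, 74, 677]);
translate([913, 782, 0]) cube([74, 74, 677]);


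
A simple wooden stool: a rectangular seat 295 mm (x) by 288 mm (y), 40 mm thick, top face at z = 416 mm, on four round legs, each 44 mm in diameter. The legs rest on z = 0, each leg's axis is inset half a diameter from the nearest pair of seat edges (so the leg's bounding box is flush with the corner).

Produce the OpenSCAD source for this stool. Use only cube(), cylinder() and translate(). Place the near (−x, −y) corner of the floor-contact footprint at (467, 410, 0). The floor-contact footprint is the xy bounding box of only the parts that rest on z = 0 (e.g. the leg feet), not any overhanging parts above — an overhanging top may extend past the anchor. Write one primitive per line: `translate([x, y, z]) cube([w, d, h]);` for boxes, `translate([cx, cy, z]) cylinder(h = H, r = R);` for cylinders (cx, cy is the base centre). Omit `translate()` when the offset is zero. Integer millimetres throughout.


// leg_h = 416 - 40 = 376
translate([467, 410, 376]) cube([295, 288, 40]);
translate([489, 432, 0]) cylinder(h = 376, r = 22);
translate([740, 432, 0]) cylinder(h = 376, r = 22);
translate([489, 676, 0]) cylinder(h = 376, r = 22);
translate([740, 676, 0]) cylinder(h = 376, r = 22);


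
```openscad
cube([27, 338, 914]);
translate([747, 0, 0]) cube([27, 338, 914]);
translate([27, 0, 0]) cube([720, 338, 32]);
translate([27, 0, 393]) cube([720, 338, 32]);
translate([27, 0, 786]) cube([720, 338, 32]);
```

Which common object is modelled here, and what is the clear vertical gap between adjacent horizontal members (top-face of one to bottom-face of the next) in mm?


A bookshelf. The clear shelf gap is 361 mm.

Two tall side panels with 3 horizontal boards between them — a bookshelf. The first two shelf undersides are at z = 0 and z = 393; with shelf thickness 32, the clear gap is 393 − 0 − 32 = 361 mm.


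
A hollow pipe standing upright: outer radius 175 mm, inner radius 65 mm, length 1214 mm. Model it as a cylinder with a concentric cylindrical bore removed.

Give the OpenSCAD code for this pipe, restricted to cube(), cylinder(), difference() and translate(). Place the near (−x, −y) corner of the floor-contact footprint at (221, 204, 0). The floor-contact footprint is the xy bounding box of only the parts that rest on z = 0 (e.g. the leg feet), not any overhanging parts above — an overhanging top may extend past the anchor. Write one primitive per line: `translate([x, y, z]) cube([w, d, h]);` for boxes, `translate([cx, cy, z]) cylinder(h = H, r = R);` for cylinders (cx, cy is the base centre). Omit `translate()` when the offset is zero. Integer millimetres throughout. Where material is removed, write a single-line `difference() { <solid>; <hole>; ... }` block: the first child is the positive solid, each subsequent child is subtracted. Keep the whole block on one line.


difference() { translate([396, 379, 0]) cylinder(h = 1214, r = 175); translate([396, 379, 0]) cylinder(h = 1214, r = 65); }


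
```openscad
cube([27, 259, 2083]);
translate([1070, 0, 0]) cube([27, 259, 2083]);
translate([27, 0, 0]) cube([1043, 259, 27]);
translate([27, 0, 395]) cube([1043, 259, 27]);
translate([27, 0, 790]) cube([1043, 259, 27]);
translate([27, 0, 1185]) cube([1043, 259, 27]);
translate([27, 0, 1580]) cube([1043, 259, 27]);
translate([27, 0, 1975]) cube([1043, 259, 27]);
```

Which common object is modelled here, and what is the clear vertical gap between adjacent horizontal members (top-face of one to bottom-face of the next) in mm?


A bookshelf. The clear shelf gap is 368 mm.

Two tall side panels with 6 horizontal boards between them — a bookshelf. The first two shelf undersides are at z = 0 and z = 395; with shelf thickness 27, the clear gap is 395 − 0 − 27 = 368 mm.


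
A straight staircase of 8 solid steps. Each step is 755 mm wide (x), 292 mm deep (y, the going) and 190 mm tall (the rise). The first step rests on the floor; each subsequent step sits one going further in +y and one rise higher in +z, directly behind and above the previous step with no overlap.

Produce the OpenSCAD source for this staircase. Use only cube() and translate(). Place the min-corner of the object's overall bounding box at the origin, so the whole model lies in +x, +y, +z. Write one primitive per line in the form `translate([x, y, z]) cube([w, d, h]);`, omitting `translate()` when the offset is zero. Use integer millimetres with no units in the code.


cube([755, 292, 190]);
translate([0, 292, 190]) cube([755, 292, 190]);
translate([0, 584, 380]) cube([755, 292, 190]);
translate([0, 876, 570]) cube([755, 292, 190]);
translate([0, 1168, 760]) cube([755, 292, 190]);
translate([0, 1460, 950]) cube([755, 292, 190]);
translate([0, 1752, 1140]) cube([755, 292, 190]);
translate([0, 2044, 1330]) cube([755, 292, 190]);


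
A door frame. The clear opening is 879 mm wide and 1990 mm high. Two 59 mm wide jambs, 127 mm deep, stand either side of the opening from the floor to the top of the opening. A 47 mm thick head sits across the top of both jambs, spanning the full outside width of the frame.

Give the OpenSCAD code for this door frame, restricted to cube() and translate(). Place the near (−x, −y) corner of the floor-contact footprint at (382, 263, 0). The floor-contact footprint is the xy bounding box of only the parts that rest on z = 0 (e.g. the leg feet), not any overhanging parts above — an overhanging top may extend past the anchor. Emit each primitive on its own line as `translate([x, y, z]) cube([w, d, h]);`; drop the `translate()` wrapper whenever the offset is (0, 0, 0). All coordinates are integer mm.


translate([382, 263, 0]) cube([59, 127, 1990]);
translate([1320, 263, 0]) cube([59, 127, 1990]);
translate([382, 263, 1990]) cube([997, 127, 47]);


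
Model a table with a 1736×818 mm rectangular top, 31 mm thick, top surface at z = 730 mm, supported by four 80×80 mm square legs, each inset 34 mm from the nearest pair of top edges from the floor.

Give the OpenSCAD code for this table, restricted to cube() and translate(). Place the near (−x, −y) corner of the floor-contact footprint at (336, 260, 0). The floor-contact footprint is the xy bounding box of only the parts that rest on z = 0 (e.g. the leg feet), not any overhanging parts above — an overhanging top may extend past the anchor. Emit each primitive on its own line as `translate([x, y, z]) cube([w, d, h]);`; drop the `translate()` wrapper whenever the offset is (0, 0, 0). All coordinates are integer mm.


// leg_h = 730 - 31 = 699
translate([302, 226, 699]) cube([1736, 818, 31]);
translate([336, 260, 0]) cube([80, 80, 699]);
translate([1924, 260, 0]) cube([80, 80, 699]);
translate([336, 930, 0]) cube([80, 80, 699]);
translate([1924, 930, 0]) cube([80, 80, 699]);


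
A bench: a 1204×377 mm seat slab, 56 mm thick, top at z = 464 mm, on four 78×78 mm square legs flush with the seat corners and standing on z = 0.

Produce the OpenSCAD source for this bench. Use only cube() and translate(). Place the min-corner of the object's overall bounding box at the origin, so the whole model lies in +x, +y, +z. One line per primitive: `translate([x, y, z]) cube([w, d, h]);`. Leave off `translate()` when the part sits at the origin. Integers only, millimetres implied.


translate([0, 0, 408]) cube([1204, 377, 56]);
cube([78, 78, 408]);
translate([0, 299, 0]) cube([78, 78, 408]);
translate([1126, 0, 0]) cube([78, 78, 408]);
translate([1126, 299, 0]) cube([78, 78, 408]);


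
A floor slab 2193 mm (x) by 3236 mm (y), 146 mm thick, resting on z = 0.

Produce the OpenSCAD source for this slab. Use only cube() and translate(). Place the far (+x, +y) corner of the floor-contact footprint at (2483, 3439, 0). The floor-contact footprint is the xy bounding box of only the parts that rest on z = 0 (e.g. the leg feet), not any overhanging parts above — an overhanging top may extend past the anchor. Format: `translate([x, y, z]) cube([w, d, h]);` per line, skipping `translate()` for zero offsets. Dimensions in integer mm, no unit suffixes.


translate([290, 203, 0]) cube([2193, 3236, 146]);


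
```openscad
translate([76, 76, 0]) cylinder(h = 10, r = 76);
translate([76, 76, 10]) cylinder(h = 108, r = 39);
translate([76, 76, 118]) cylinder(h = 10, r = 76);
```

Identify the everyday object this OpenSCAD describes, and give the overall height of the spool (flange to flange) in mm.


A spool. The overall height is 128 mm.

Three coaxial cylinders, large–small–large — a spool. Two 10 mm flanges and a 108 mm core give 10 + 108 + 10 = 128 mm.


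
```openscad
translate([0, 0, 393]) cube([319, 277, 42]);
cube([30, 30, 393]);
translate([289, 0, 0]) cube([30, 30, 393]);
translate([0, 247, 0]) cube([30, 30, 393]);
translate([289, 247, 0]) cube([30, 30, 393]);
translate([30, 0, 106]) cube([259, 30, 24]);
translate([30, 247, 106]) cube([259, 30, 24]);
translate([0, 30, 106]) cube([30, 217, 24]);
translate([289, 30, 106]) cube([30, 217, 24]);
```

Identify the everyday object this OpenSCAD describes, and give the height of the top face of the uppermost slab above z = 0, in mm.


A stool. The seat height is 435 mm.

A 319×277×42 slab at z = 393 on four corner posts — a stool. The seat top is 393 + 42 = 435 mm.


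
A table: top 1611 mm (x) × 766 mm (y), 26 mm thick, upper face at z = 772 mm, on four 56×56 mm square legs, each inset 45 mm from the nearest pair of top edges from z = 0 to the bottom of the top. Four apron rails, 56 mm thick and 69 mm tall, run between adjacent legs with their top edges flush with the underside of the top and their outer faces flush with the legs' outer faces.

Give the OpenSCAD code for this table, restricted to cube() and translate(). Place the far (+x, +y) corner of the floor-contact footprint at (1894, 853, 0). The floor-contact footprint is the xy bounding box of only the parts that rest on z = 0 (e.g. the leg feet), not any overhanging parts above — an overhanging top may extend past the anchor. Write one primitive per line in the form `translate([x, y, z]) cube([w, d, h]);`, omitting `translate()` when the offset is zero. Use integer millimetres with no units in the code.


translate([328, 132, 746]) cube([1611, 766, 26]);
translate([373, 177, 0]) cube([56, 56, 746]);
translate([1838, 177, 0]) cube([56, 56, 746]);
translate([373, 797, 0]) cube([56, 56, 746]);
translate([1838, 797, 0]) cube([56, 56, 746]);
translate([429, 177, 677]) cube([1409, 56, 69]);
translate([429, 797, 677]) cube([1409, 56, 69]);
translate([373, 233, 677]) cube([56, 564, 69]);
translate([1838, 233, 677]) cube([56, 564, 69]);


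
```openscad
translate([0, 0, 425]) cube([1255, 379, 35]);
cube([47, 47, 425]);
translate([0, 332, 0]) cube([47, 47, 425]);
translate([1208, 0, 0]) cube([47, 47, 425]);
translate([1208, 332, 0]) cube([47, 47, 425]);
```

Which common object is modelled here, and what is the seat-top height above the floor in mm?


A bench. The seat-top height is 460 mm.

A long slab on four corner posts — a bench. The slab sits at z = 425 with thickness 35, so the top is 425 + 35 = 460 mm.


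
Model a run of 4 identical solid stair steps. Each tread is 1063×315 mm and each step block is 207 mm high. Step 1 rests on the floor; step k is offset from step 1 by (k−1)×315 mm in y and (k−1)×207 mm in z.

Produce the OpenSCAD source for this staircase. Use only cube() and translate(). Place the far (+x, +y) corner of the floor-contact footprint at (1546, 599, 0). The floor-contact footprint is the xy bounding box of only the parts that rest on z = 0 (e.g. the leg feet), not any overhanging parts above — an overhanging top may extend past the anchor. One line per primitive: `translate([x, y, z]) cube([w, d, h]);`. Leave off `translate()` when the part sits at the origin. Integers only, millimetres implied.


translate([483, 284, 0]) cube([1063, 315, 207]);
translate([483, 599, 207]) cube([1063, 315, 207]);
translate([483, 914, 414]) cube([1063, 315, 207]);
translate([483, 1229, 621]) cube([1063, 315, 207]);


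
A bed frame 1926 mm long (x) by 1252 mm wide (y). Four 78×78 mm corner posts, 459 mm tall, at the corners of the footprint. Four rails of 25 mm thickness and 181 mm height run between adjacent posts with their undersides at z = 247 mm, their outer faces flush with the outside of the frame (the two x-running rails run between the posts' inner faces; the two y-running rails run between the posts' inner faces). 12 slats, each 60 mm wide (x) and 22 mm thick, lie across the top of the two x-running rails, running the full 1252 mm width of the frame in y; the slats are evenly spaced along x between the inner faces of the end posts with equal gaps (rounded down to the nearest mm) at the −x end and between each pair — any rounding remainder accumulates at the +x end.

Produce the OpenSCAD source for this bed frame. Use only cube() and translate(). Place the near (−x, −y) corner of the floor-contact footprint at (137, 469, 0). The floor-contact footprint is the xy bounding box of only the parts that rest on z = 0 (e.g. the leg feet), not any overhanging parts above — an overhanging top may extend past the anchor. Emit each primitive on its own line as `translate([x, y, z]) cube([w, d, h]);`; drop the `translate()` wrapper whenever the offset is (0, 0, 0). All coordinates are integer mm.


translate([137, 469, 0]) cube([78, 78, 459]);
translate([137, 1643, 0]) cube([78, 78, 459]);
translate([1985, 469, 0]) cube([78, 78, 459]);
translate([1985, 1643, 0]) cube([78, 78, 459]);
translate([215, 469, 247]) cube([1770, 25, 181]);
translate([215, 1696, 247]) cube([1770, 25, 181]);
translate([137, 547, 247]) cube([25, 1096, 181]);
translate([2038, 547, 247]) cube([25, 1096, 181]);
translate([295, 469, 428]) cube([60, 1252, 22]);
translate([435, 469, 428]) cube([60, 1252, 22]);
translate([575, 469, 428]) cube([60, 1252, 22]);
translate([715, 469, 428]) cube([60, 1252, 22]);
translate([855, 469, 428]) cube([60, 1252, 22]);
translate([995, 469, 428]) cube([60, 1252, 22]);
translate([1135, 469, 428]) cube([60, 1252, 22]);
translate([1275, 469, 428]) cube([60, 1252, 22]);
translate([1415, 469, 428]) cube([60, 1252, 22]);
translate([1555, 469, 428]) cube([60, 1252, 22]);
translate([1695, 469, 428]) cube([60, 1252, 22]);
translate([1835, 469, 428]) cube([60, 1252, 22]);


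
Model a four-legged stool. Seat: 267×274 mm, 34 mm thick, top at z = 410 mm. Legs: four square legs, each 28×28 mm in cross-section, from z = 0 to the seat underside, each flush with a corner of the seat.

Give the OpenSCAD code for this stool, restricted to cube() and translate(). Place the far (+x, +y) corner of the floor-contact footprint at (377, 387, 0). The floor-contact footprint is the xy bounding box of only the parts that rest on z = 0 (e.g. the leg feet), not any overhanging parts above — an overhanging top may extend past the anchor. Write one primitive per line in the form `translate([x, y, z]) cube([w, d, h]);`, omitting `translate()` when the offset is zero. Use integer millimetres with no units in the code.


translate([110, 113, 376]) cube([267, 274, 34]);
translate([110, 113, 0]) cube([28, 28, 376]);
translate([349, 113, 0]) cube([28, 28, 376]);
translate([110, 359, 0]) cube([28, 28, 376]);
translate([349, 359, 0]) cube([28, 28, 376]);


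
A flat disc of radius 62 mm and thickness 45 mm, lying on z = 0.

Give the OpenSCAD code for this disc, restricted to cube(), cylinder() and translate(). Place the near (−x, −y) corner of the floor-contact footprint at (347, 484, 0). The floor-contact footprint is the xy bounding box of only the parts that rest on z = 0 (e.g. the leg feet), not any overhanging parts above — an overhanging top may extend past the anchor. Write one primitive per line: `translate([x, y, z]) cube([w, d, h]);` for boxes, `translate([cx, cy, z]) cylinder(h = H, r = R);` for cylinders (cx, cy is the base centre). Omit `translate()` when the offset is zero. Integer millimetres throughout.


translate([409, 546, 0]) cylinder(h = 45, r = 62);


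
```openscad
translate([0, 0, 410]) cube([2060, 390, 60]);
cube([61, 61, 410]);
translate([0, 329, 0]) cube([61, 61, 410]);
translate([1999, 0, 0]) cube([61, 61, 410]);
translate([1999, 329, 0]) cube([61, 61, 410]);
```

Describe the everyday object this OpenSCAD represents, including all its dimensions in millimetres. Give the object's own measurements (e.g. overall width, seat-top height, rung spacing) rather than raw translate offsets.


A long wooden bench with a 2060 mm (x) × 390 mm (y) seat, 60 mm thick, its top surface 470 mm above the floor. Four 61 mm square legs at the seat corners, flush with the edges, run from z = 0 to the seat underside.


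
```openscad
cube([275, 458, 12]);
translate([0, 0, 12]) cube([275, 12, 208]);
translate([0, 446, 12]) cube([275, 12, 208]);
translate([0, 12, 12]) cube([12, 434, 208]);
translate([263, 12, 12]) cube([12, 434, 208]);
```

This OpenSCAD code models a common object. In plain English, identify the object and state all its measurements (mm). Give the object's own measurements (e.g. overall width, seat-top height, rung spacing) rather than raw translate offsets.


An open-topped rectangular box: outside dimensions 275×458×220 mm, with a uniform wall and base thickness of 12 mm. The base is a full 275×458 slab on the floor; four walls sit on top of the base. The front and back walls (the −y and +y sides) span the full width; the two side walls fit between them.


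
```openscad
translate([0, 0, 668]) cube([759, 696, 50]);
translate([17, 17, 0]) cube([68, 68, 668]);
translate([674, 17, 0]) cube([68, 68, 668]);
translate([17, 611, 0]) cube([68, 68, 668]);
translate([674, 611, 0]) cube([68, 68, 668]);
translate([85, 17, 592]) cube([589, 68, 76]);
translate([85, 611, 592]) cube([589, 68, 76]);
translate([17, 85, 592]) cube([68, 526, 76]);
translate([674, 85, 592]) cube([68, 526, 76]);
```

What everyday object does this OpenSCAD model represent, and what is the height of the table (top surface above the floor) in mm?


A table. The table height is 718 mm.

A 759×696×50 slab sits at z = 668 on four 68 mm square posts — a table. The top surface is at 668 + 50 = 718 mm.


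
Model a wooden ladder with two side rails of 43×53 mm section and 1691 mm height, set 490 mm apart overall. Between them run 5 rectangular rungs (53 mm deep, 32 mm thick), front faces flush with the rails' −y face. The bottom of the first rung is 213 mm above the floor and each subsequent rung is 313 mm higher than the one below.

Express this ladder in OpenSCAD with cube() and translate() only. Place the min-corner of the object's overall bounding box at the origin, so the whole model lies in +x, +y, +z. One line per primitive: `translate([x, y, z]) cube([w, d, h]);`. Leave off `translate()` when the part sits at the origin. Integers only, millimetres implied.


cube([43, 53, 1691]);
translate([447, 0, 0]) cube([43, 53, 1691]);
translate([43, 0, 213]) cube([404, 53, 32]);
translate([43, 0, 526]) cube([404, 53, 32]);
translate([43, 0, 839]) cube([404, 53, 32]);
translate([43, 0, 1152]) cube([404, 53, 32]);
translate([43, 0, 1465]) cube([404, 53, 32]);


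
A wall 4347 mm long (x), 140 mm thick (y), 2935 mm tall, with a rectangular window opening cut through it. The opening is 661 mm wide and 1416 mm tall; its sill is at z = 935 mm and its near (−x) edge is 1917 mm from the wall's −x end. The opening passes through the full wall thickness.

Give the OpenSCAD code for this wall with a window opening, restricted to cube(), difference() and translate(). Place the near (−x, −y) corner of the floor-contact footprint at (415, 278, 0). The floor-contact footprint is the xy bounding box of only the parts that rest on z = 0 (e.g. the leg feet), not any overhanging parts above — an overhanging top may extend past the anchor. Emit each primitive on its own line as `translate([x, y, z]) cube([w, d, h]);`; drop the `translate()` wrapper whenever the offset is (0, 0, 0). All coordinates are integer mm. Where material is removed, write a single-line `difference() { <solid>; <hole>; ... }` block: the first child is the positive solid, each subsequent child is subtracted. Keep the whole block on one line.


difference() { translate([415, 278, 0]) cube([4347, 140, 2935]); translate([2332, 278, 935]) cube([661, 140, 1416]); }


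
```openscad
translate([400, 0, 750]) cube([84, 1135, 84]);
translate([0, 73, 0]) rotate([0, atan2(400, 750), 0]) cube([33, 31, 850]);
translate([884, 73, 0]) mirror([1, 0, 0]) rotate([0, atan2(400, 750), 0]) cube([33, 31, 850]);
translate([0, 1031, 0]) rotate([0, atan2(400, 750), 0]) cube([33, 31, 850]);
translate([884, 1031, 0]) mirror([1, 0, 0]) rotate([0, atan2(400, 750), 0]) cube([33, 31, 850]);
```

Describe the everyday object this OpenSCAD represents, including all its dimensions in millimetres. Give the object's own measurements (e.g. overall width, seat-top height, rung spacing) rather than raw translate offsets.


A sawhorse. A 84×1135×84 mm beam (x, y, z) sits on two A-frame leg pairs. Each pair is two raked legs of 33×31 mm section (31 mm along y) splaying symmetrically in x. Each leg rises 750 mm vertically over 400 mm of horizontal reach and is 850 mm long along its own axis. Every leg's outer bottom edge rests on the floor and its outer top edge meets a bottom edge of the beam — the left legs (tilting toward +x) meet the beam's −x bottom edge, the right legs (their mirror images, tilting toward −x) meet its +x bottom edge — so the leg tops tuck under the beam, the beam's underside is 750 mm above the floor, and the feet are 884 mm apart outside-to-outside with the beam centred between them. The two leg pairs are set in 73 mm from either end of the beam.


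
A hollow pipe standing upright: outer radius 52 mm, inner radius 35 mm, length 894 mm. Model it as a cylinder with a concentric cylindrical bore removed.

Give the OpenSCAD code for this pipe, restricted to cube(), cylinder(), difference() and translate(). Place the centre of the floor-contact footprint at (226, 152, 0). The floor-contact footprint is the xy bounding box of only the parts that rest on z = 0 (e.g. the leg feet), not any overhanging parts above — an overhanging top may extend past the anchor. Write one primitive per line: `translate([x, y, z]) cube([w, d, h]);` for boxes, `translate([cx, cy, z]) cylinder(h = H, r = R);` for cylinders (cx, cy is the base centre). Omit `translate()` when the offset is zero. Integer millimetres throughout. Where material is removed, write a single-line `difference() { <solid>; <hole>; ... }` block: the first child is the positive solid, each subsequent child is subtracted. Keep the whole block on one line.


difference() { translate([226, 152, 0]) cylinder(h = 894, r = 52); translate([226, 152, 0]) cylinder(h = 894, r = 35); }


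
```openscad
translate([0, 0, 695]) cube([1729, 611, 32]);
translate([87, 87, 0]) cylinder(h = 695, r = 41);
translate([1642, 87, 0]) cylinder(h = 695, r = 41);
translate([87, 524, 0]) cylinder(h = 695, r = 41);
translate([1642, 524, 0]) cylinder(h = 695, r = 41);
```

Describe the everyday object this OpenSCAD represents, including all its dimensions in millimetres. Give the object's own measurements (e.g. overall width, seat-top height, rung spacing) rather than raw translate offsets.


A table: top 1729 mm (x) × 611 mm (y), 32 mm thick, upper face at z = 727 mm, on four round legs of 82 mm diameter, each leg's bounding box inset 46 mm from the nearest pair of top edges from z = 0 to the bottom of the top.


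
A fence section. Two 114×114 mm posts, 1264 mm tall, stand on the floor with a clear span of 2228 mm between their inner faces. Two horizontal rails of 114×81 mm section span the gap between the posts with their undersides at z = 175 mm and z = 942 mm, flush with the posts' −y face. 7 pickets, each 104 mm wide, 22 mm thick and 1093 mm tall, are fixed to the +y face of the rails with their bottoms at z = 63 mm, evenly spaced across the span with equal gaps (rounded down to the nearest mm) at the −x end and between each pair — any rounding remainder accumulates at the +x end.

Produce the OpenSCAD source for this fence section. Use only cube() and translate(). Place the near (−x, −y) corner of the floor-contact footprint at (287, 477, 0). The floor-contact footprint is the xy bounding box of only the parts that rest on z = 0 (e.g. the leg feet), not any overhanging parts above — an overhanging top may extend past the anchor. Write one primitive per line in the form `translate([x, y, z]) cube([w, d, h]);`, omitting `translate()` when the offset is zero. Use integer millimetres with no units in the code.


translate([287, 477, 0]) cube([114, 114, 1264]);
translate([2629, 477, 0]) cube([114, 114, 1264]);
translate([401, 477, 175]) cube([2228, 114, 81]);
translate([401, 477, 942]) cube([2228, 114, 81]);
translate([588, 591, 63]) cube([104, 22, 1093]);
translate([879, 591, 63]) cube([104, 22, 1093]);
translate([1170, 591, 63]) cube([104, 22, 1093]);
translate([1461, 591, 63]) cube([104, 22, 1093]);
translate([1752, 591, 63]) cube([104, 22, 1093]);
translate([2043, 591, 63]) cube([104, 22, 1093]);
translate([2334, 591, 63]) cube([104, 22, 1093]);


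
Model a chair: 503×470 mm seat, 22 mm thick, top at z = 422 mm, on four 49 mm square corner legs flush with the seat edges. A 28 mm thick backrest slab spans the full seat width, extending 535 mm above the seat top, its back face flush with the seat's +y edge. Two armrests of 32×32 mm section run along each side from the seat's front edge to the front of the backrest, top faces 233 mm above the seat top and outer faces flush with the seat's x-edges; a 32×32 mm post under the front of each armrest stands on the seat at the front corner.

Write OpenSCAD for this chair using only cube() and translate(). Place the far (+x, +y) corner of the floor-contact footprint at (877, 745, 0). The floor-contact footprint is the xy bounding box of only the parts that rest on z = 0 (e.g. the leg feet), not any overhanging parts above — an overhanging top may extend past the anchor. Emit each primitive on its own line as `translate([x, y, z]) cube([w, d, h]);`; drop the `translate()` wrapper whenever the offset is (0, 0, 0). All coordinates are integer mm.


translate([374, 275, 400]) cube([503, 470, 22]);
translate([374, 275, 0]) cube([49, 49, 400]);
translate([828, 275, 0]) cube([49, 49, 400]);
translate([374, 696, 0]) cube([49, 49, 400]);
translate([828, 696, 0]) cube([49, 49, 400]);
translate([374, 717, 422]) cube([503, 28, 535]);
translate([374, 275, 623]) cube([32, 442, 32]);
translate([845, 275, 623]) cube([32, 442, 32]);
translate([374, 275, 422]) cube([32, 32, 201]);
translate([845, 275, 422]) cube([32, 32, 201]);


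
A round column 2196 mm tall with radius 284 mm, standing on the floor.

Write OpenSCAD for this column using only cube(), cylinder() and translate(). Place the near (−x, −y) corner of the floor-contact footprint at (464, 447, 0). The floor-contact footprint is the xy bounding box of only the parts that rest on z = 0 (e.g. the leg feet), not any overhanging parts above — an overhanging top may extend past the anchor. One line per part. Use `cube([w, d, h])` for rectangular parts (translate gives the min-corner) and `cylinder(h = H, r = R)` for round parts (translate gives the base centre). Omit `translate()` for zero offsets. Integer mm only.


translate([748, 731, 0]) cylinder(h = 2196, r = 284);


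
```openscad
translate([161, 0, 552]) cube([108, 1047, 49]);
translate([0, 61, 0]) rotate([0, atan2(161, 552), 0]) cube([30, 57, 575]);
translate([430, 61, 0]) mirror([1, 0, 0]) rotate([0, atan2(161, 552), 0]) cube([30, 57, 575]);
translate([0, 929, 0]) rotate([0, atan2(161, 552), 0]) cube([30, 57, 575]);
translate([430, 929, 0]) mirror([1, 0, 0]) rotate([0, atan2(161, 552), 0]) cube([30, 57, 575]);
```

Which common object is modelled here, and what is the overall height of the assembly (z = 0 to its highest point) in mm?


A sawhorse. The overall height is 601 mm.

A beam across two mirrored pairs of raked legs — a sawhorse. The beam's underside is at z = 552 (matching the legs' vertical rise in atan2(161, 552)) and the beam is 49 mm tall, so its top is at 552 + 49 = 601 mm. The raked legs top out at the beam's underside, so that is the highest point.


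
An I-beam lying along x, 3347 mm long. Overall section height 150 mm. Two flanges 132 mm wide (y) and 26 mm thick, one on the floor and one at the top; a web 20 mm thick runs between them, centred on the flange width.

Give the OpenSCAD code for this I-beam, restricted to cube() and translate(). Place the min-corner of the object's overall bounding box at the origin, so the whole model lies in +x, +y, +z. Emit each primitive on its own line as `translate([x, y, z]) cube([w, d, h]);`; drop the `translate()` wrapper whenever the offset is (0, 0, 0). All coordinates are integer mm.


cube([3347, 132, 26]);
translate([0, 56, 26]) cube([3347, 20, 98]);
translate([0, 0, 124]) cube([3347, 132, 26]);


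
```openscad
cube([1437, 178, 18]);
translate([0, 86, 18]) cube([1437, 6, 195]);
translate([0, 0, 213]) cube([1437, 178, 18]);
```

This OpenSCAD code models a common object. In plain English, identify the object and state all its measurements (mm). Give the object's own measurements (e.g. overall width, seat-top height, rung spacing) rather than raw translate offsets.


An I-beam lying along x, 1437 mm long. Overall section height 231 mm. Two flanges 178 mm wide (y) and 18 mm thick, one on the floor and one at the top; a web 6 mm thick runs between them, centred on the flange width.


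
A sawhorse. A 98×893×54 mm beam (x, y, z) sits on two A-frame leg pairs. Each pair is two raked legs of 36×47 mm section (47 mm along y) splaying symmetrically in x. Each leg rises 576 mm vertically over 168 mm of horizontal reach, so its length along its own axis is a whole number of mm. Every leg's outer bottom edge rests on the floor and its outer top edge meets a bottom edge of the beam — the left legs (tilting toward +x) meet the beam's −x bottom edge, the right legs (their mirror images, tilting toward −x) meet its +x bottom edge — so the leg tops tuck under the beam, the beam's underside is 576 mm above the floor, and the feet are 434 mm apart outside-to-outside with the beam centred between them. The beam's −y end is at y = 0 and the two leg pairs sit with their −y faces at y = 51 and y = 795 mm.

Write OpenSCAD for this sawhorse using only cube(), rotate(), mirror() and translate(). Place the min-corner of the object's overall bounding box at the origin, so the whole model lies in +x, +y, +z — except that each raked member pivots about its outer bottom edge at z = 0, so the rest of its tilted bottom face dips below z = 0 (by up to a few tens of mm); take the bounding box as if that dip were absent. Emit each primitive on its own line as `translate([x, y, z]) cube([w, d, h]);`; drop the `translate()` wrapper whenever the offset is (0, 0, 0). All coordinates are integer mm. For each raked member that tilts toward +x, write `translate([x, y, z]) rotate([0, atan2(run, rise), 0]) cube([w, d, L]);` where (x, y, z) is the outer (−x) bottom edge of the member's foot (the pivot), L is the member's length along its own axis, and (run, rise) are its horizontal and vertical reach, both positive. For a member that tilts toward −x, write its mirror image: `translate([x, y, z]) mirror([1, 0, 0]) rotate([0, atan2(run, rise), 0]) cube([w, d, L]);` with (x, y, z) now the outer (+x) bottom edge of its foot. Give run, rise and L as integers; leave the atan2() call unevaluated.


translate([168, 0, 576]) cube([98, 893, 54]);
translate([0, 51, 0]) rotate([0, atan2(168, 576), 0]) cube([36, 47, 600]);
translate([434, 51, 0]) mirror([1, 0, 0]) rotate([0, atan2(168, 576), 0]) cube([36, 47, 600]);
translate([0, 795, 0]) rotate([0, atan2(168, 576), 0]) cube([36, 47, 600]);
translate([434, 795, 0]) mirror([1, 0, 0]) rotate([0, atan2(168, 576), 0]) cube([36, 47, 600]);


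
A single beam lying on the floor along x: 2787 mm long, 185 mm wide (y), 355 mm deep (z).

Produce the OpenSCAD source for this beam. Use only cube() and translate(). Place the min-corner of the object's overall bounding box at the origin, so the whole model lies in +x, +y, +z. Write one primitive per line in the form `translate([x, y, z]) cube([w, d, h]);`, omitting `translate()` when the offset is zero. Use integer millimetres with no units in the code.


cube([2787, 185, 355]);


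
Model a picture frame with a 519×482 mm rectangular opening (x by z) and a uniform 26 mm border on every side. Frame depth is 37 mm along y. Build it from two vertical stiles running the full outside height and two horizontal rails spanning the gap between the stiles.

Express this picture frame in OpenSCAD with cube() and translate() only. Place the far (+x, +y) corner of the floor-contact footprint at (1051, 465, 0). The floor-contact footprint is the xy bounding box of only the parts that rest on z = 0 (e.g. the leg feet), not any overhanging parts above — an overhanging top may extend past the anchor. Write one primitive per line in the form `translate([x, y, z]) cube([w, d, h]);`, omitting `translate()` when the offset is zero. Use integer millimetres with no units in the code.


translate([480, 428, 0]) cube([26, 37, 534]);
translate([1025, 428, 0]) cube([26, 37, 534]);
translate([506, 428, 0]) cube([519, 37, 26]);
translate([506, 428, 508]) cube([519, 37, 26]);


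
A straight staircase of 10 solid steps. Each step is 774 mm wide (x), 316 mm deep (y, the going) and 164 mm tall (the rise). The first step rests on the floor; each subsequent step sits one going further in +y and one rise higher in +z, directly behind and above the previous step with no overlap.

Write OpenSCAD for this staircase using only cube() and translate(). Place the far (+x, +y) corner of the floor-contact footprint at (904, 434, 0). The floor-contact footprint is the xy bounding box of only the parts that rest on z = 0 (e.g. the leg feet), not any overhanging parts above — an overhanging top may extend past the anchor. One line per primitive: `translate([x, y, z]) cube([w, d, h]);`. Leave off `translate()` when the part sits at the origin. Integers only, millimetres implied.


translate([130, 118, 0]) cube([774, 316, 164]);
translate([130, 434, 164]) cube([774, 316, 164]);
translate([130, 750, 328]) cube([774, 316, 164]);
translate([130, 1066, 492]) cube([774, 316, 164]);
translate([130, 1382, 656]) cube([774, 316, 164]);
translate([130, 1698, 820]) cube([774, 316, 164]);
translate([130, 2014, 984]) cube([774, 316, 164]);
translate([130, 2330, 1148]) cube([774, 316, 164]);
translate([130, 2646, 1312]) cube([774, 316, 164]);
translate([130, 2962, 1476]) cube([774, 316, 164]);


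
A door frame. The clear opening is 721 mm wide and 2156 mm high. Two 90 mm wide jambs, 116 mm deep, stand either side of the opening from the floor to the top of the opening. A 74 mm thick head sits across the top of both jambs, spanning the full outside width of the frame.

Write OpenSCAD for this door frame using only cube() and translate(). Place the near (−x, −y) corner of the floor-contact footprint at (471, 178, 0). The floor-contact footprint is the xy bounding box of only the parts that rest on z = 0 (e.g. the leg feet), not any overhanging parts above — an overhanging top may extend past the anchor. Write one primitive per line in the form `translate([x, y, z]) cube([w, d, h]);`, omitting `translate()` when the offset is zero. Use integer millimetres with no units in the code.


translate([471, 178, 0]) cube([90, 116, 2156]);
translate([1282, 178, 0]) cube([90, 116, 2156]);
translate([471, 178, 2156]) cube([901, 116, 74]);


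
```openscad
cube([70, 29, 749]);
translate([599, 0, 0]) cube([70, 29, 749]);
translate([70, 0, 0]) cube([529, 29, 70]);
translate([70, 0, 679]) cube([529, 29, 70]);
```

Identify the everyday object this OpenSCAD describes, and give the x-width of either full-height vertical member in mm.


A picture frame. The border width is 70 mm.

Four thin pieces enclosing a rectangular opening — a picture frame. The two full-height stiles are 749 mm tall; the top rail sits at z = 679 and is 70 mm tall, so the border above the opening is 749 − 679 = 70 mm, matching the stile x-width.
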